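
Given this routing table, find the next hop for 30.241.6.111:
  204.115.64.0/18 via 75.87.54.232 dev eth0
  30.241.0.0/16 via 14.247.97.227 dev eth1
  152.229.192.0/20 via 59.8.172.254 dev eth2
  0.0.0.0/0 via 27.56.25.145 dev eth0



Longest prefix match for 30.241.6.111:
  /18 204.115.64.0: no
  /16 30.241.0.0: MATCH
  /20 152.229.192.0: no
  /0 0.0.0.0: MATCH
Selected: next-hop 14.247.97.227 via eth1 (matched /16)


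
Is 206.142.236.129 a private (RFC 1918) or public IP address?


RFC 1918 private ranges:
  10.0.0.0/8 (10.0.0.0 - 10.255.255.255)
  172.16.0.0/12 (172.16.0.0 - 172.31.255.255)
  192.168.0.0/16 (192.168.0.0 - 192.168.255.255)
Public (not in any RFC 1918 range)


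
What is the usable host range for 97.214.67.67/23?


Network: 97.214.66.0
Broadcast: 97.214.67.255
First usable = network + 1
Last usable = broadcast - 1
Range: 97.214.66.1 to 97.214.67.254


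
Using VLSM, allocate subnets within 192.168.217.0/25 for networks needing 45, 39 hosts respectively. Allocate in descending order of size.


45 hosts -> /26 (62 usable): 192.168.217.0/26
39 hosts -> /26 (62 usable): 192.168.217.64/26
Allocation: 192.168.217.0/26 (45 hosts, 62 usable); 192.168.217.64/26 (39 hosts, 62 usable)


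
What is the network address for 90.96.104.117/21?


IP:   01011010.01100000.01101000.01110101
Mask: 11111111.11111111.11111000.00000000
AND operation:
Net:  01011010.01100000.01101000.00000000
Network: 90.96.104.0/21


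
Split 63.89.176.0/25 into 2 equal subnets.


New prefix = 25 + 1 = 26
Each subnet has 64 addresses
  63.89.176.0/26
  63.89.176.64/26
Subnets: 63.89.176.0/26, 63.89.176.64/26


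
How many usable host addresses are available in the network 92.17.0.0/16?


Host bits = 32 - 16 = 16
Total addresses = 2^16 = 65536
Usable = total - 2 (network and broadcast)
Usable hosts: 65534


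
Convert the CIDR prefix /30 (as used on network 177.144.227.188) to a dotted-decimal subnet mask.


/30 means 30 network bits, 2 host bits
Binary: 11111111111111111111111111111100
Mask: 255.255.255.252


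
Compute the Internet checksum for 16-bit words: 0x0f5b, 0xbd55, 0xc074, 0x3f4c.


Sum all words (with carry folding):
+ 0x0f5b = 0x0f5b
+ 0xbd55 = 0xccb0
+ 0xc074 = 0x8d25
+ 0x3f4c = 0xcc71
One's complement: ~0xcc71
Checksum = 0x338e


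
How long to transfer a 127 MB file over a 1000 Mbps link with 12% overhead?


Effective throughput = 1000 * (1 - 12/100) = 880 Mbps
File size in Mb = 127 * 8 = 1016 Mb
Time = 1016 / 880
Time = 1.1545 seconds


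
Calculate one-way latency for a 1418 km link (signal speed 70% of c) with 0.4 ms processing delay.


Speed = 0.7 * 3e5 km/s = 210000 km/s
Propagation delay = 1418 / 210000 = 0.0068 s = 6.7524 ms
Processing delay = 0.4 ms
Total one-way latency = 7.1524 ms


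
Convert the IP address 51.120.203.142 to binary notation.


51 = 00110011
120 = 01111000
203 = 11001011
142 = 10001110
Binary: 00110011.01111000.11001011.10001110


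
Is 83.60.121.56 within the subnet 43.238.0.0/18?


Subnet network: 43.238.0.0
Test IP AND mask: 83.60.64.0
No, 83.60.121.56 is not in 43.238.0.0/18


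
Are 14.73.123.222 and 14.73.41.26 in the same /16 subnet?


Mask: 255.255.0.0
14.73.123.222 AND mask = 14.73.0.0
14.73.41.26 AND mask = 14.73.0.0
Yes, same subnet (14.73.0.0)


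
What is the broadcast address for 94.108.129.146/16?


Network: 94.108.0.0/16
Host bits = 16
Set all host bits to 1:
Broadcast: 94.108.255.255


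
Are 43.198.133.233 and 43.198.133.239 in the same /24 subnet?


Mask: 255.255.255.0
43.198.133.233 AND mask = 43.198.133.0
43.198.133.239 AND mask = 43.198.133.0
Yes, same subnet (43.198.133.0)


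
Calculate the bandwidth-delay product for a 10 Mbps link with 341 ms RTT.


BDP = bandwidth * RTT
= 10 Mbps * 341 ms
= 10 * 1e6 * 341 / 1000 bits
= 3410000 bits
= 426250 bytes
= 416.2598 KB
BDP = 3410000 bits (426250 bytes)


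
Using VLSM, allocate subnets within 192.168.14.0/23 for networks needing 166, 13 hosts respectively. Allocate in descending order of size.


166 hosts -> /24 (254 usable): 192.168.14.0/24
13 hosts -> /28 (14 usable): 192.168.15.0/28
Allocation: 192.168.14.0/24 (166 hosts, 254 usable); 192.168.15.0/28 (13 hosts, 14 usable)


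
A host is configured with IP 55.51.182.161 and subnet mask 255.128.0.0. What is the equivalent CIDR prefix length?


Binary: 11111111.10000000.00000000.00000000
Count leading 1s
Prefix: /9


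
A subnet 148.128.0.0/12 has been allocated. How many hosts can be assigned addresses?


Host bits = 32 - 12 = 20
Total addresses = 2^20 = 1048576
Usable = total - 2 (network and broadcast)
Usable hosts: 1048574


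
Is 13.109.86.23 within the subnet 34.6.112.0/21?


Subnet network: 34.6.112.0
Test IP AND mask: 13.109.80.0
No, 13.109.86.23 is not in 34.6.112.0/21


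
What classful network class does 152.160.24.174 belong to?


First octet: 152
Binary: 10011000
10xxxxxx -> Class B (128-191)
Class B, default mask 255.255.0.0 (/16)


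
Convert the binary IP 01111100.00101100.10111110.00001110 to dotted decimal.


01111100 = 124
00101100 = 44
10111110 = 190
00001110 = 14
IP: 124.44.190.14


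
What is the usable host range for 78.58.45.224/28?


Network: 78.58.45.224
Broadcast: 78.58.45.239
First usable = network + 1
Last usable = broadcast - 1
Range: 78.58.45.225 to 78.58.45.238


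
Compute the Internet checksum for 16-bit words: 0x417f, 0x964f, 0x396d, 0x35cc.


Sum all words (with carry folding):
+ 0x417f = 0x417f
+ 0x964f = 0xd7ce
+ 0x396d = 0x113c
+ 0x35cc = 0x4708
One's complement: ~0x4708
Checksum = 0xb8f7


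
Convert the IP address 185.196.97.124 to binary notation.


185 = 10111001
196 = 11000100
97 = 01100001
124 = 01111100
Binary: 10111001.11000100.01100001.01111100


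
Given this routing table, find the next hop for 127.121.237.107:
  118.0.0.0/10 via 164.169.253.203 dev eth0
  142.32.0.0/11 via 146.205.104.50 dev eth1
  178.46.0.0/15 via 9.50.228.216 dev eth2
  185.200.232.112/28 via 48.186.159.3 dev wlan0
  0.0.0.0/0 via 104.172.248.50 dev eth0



Longest prefix match for 127.121.237.107:
  /10 118.0.0.0: no
  /11 142.32.0.0: no
  /15 178.46.0.0: no
  /28 185.200.232.112: no
  /0 0.0.0.0: MATCH
Selected: next-hop 104.172.248.50 via eth0 (matched /0)


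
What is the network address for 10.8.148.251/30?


IP:   00001010.00001000.10010100.11111011
Mask: 11111111.11111111.11111111.11111100
AND operation:
Net:  00001010.00001000.10010100.11111000
Network: 10.8.148.248/30


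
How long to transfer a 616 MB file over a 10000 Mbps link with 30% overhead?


Effective throughput = 10000 * (1 - 30/100) = 7000 Mbps
File size in Mb = 616 * 8 = 4928 Mb
Time = 4928 / 7000
Time = 0.704 seconds


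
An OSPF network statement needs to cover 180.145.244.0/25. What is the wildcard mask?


Subnet mask: 255.255.255.128
Wildcard = 255.255.255.255 - subnet mask
255 - 255 = 0
255 - 255 = 0
255 - 255 = 0
255 - 128 = 127
Wildcard: 0.0.0.127


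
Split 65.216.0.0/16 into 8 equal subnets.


New prefix = 16 + 3 = 19
Each subnet has 8192 addresses
  65.216.0.0/19
  65.216.32.0/19
  65.216.64.0/19
  65.216.96.0/19
  65.216.128.0/19
  65.216.160.0/19
  65.216.192.0/19
  65.216.224.0/19
Subnets: 65.216.0.0/19, 65.216.32.0/19, 65.216.64.0/19, 65.216.96.0/19, 65.216.128.0/19, 65.216.160.0/19, 65.216.192.0/19, 65.216.224.0/19


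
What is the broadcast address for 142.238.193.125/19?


Network: 142.238.192.0/19
Host bits = 13
Set all host bits to 1:
Broadcast: 142.238.223.255


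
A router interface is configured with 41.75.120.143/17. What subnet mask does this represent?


/17 means 17 network bits, 15 host bits
Binary: 11111111111111111000000000000000
Mask: 255.255.128.0


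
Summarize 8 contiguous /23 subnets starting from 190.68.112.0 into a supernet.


Original prefix: /23
Number of subnets: 8 = 2^3
New prefix = 23 - 3 = 20
Supernet: 190.68.112.0/20


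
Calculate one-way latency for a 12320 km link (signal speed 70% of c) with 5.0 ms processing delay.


Speed = 0.7 * 3e5 km/s = 210000 km/s
Propagation delay = 12320 / 210000 = 0.0587 s = 58.6667 ms
Processing delay = 5.0 ms
Total one-way latency = 63.6667 ms


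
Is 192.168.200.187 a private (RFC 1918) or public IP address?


RFC 1918 private ranges:
  10.0.0.0/8 (10.0.0.0 - 10.255.255.255)
  172.16.0.0/12 (172.16.0.0 - 172.31.255.255)
  192.168.0.0/16 (192.168.0.0 - 192.168.255.255)
Private (in 192.168.0.0/16)


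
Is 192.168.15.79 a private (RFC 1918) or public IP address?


RFC 1918 private ranges:
  10.0.0.0/8 (10.0.0.0 - 10.255.255.255)
  172.16.0.0/12 (172.16.0.0 - 172.31.255.255)
  192.168.0.0/16 (192.168.0.0 - 192.168.255.255)
Private (in 192.168.0.0/16)


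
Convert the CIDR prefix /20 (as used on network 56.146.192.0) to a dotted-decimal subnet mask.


/20 means 20 network bits, 12 host bits
Binary: 11111111111111111111000000000000
Mask: 255.255.240.0


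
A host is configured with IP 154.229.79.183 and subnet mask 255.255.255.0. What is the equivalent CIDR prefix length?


Binary: 11111111.11111111.11111111.00000000
Count leading 1s
Prefix: /24


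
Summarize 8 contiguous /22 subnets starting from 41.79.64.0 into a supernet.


Original prefix: /22
Number of subnets: 8 = 2^3
New prefix = 22 - 3 = 19
Supernet: 41.79.64.0/19


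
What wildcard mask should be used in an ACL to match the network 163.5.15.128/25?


Subnet mask: 255.255.255.128
Wildcard = 255.255.255.255 - subnet mask
255 - 255 = 0
255 - 255 = 0
255 - 255 = 0
255 - 128 = 127
Wildcard: 0.0.0.127


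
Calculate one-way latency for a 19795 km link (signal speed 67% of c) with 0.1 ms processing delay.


Speed = 0.67 * 3e5 km/s = 201000 km/s
Propagation delay = 19795 / 201000 = 0.0985 s = 98.4826 ms
Processing delay = 0.1 ms
Total one-way latency = 98.5826 ms


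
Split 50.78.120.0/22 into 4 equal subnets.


New prefix = 22 + 2 = 24
Each subnet has 256 addresses
  50.78.120.0/24
  50.78.121.0/24
  50.78.122.0/24
  50.78.123.0/24
Subnets: 50.78.120.0/24, 50.78.121.0/24, 50.78.122.0/24, 50.78.123.0/24


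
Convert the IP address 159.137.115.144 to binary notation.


159 = 10011111
137 = 10001001
115 = 01110011
144 = 10010000
Binary: 10011111.10001001.01110011.10010000


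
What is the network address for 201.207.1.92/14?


IP:   11001001.11001111.00000001.01011100
Mask: 11111111.11111100.00000000.00000000
AND operation:
Net:  11001001.11001100.00000000.00000000
Network: 201.204.0.0/14


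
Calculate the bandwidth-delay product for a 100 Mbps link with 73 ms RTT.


BDP = bandwidth * RTT
= 100 Mbps * 73 ms
= 100 * 1e6 * 73 / 1000 bits
= 7300000 bits
= 912500 bytes
= 891.1133 KB
BDP = 7300000 bits (912500 bytes)


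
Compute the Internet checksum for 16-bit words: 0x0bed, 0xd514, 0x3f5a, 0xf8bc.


Sum all words (with carry folding):
+ 0x0bed = 0x0bed
+ 0xd514 = 0xe101
+ 0x3f5a = 0x205c
+ 0xf8bc = 0x1919
One's complement: ~0x1919
Checksum = 0xe6e6


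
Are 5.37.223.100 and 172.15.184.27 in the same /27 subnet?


Mask: 255.255.255.224
5.37.223.100 AND mask = 5.37.223.96
172.15.184.27 AND mask = 172.15.184.0
No, different subnets (5.37.223.96 vs 172.15.184.0)


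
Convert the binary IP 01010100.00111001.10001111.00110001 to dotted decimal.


01010100 = 84
00111001 = 57
10001111 = 143
00110001 = 49
IP: 84.57.143.49


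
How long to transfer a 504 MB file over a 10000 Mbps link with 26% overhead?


Effective throughput = 10000 * (1 - 26/100) = 7400 Mbps
File size in Mb = 504 * 8 = 4032 Mb
Time = 4032 / 7400
Time = 0.5449 seconds


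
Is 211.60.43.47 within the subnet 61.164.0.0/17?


Subnet network: 61.164.0.0
Test IP AND mask: 211.60.0.0
No, 211.60.43.47 is not in 61.164.0.0/17


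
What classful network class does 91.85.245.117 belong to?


First octet: 91
Binary: 01011011
0xxxxxxx -> Class A (1-126)
Class A, default mask 255.0.0.0 (/8)


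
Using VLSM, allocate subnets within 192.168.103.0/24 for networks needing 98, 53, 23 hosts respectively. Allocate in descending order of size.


98 hosts -> /25 (126 usable): 192.168.103.0/25
53 hosts -> /26 (62 usable): 192.168.103.128/26
23 hosts -> /27 (30 usable): 192.168.103.192/27
Allocation: 192.168.103.0/25 (98 hosts, 126 usable); 192.168.103.128/26 (53 hosts, 62 usable); 192.168.103.192/27 (23 hosts, 30 usable)


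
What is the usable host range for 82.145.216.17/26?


Network: 82.145.216.0
Broadcast: 82.145.216.63
First usable = network + 1
Last usable = broadcast - 1
Range: 82.145.216.1 to 82.145.216.62


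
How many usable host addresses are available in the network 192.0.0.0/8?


Host bits = 32 - 8 = 24
Total addresses = 2^24 = 16777216
Usable = total - 2 (network and broadcast)
Usable hosts: 16777214


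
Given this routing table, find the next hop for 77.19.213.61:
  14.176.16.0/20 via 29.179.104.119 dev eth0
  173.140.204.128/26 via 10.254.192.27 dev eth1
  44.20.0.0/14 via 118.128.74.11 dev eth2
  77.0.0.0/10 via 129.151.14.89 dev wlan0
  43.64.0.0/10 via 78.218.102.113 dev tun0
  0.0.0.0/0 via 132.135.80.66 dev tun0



Longest prefix match for 77.19.213.61:
  /20 14.176.16.0: no
  /26 173.140.204.128: no
  /14 44.20.0.0: no
  /10 77.0.0.0: MATCH
  /10 43.64.0.0: no
  /0 0.0.0.0: MATCH
Selected: next-hop 129.151.14.89 via wlan0 (matched /10)


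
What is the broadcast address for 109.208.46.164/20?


Network: 109.208.32.0/20
Host bits = 12
Set all host bits to 1:
Broadcast: 109.208.47.255


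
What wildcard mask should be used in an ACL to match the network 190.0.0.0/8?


Subnet mask: 255.0.0.0
Wildcard = 255.255.255.255 - subnet mask
255 - 255 = 0
255 - 0 = 255
255 - 0 = 255
255 - 0 = 255
Wildcard: 0.255.255.255


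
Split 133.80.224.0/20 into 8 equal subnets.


New prefix = 20 + 3 = 23
Each subnet has 512 addresses
  133.80.224.0/23
  133.80.226.0/23
  133.80.228.0/23
  133.80.230.0/23
  133.80.232.0/23
  133.80.234.0/23
  133.80.236.0/23
  133.80.238.0/23
Subnets: 133.80.224.0/23, 133.80.226.0/23, 133.80.228.0/23, 133.80.230.0/23, 133.80.232.0/23, 133.80.234.0/23, 133.80.236.0/23, 133.80.238.0/23


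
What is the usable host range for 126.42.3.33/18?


Network: 126.42.0.0
Broadcast: 126.42.63.255
First usable = network + 1
Last usable = broadcast - 1
Range: 126.42.0.1 to 126.42.63.254


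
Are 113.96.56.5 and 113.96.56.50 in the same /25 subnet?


Mask: 255.255.255.128
113.96.56.5 AND mask = 113.96.56.0
113.96.56.50 AND mask = 113.96.56.0
Yes, same subnet (113.96.56.0)


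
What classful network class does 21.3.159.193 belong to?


First octet: 21
Binary: 00010101
0xxxxxxx -> Class A (1-126)
Class A, default mask 255.0.0.0 (/8)


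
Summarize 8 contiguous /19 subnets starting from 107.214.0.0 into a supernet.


Original prefix: /19
Number of subnets: 8 = 2^3
New prefix = 19 - 3 = 16
Supernet: 107.214.0.0/16


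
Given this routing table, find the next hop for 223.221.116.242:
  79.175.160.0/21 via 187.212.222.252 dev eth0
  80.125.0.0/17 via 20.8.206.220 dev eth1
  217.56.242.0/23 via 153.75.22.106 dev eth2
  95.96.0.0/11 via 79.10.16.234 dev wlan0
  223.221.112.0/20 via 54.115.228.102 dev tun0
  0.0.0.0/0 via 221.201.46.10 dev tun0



Longest prefix match for 223.221.116.242:
  /21 79.175.160.0: no
  /17 80.125.0.0: no
  /23 217.56.242.0: no
  /11 95.96.0.0: no
  /20 223.221.112.0: MATCH
  /0 0.0.0.0: MATCH
Selected: next-hop 54.115.228.102 via tun0 (matched /20)


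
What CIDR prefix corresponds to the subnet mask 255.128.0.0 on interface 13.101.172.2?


Binary: 11111111.10000000.00000000.00000000
Count leading 1s
Prefix: /9


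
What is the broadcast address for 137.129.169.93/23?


Network: 137.129.168.0/23
Host bits = 9
Set all host bits to 1:
Broadcast: 137.129.169.255


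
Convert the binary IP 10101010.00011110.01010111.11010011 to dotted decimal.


10101010 = 170
00011110 = 30
01010111 = 87
11010011 = 211
IP: 170.30.87.211


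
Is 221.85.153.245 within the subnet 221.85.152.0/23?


Subnet network: 221.85.152.0
Test IP AND mask: 221.85.152.0
Yes, 221.85.153.245 is in 221.85.152.0/23


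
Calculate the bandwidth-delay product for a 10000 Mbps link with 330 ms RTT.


BDP = bandwidth * RTT
= 10000 Mbps * 330 ms
= 10000 * 1e6 * 330 / 1000 bits
= 3300000000 bits
= 412500000 bytes
= 402832.0312 KB
BDP = 3300000000 bits (412500000 bytes)


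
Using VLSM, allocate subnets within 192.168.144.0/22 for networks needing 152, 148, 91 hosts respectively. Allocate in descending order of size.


152 hosts -> /24 (254 usable): 192.168.144.0/24
148 hosts -> /24 (254 usable): 192.168.145.0/24
91 hosts -> /25 (126 usable): 192.168.146.0/25
Allocation: 192.168.144.0/24 (152 hosts, 254 usable); 192.168.145.0/24 (148 hosts, 254 usable); 192.168.146.0/25 (91 hosts, 126 usable)


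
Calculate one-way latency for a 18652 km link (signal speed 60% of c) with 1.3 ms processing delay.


Speed = 0.6 * 3e5 km/s = 180000 km/s
Propagation delay = 18652 / 180000 = 0.1036 s = 103.6222 ms
Processing delay = 1.3 ms
Total one-way latency = 104.9222 ms


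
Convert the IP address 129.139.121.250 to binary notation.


129 = 10000001
139 = 10001011
121 = 01111001
250 = 11111010
Binary: 10000001.10001011.01111001.11111010


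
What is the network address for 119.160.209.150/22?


IP:   01110111.10100000.11010001.10010110
Mask: 11111111.11111111.11111100.00000000
AND operation:
Net:  01110111.10100000.11010000.00000000
Network: 119.160.208.0/22


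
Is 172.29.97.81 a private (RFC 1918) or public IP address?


RFC 1918 private ranges:
  10.0.0.0/8 (10.0.0.0 - 10.255.255.255)
  172.16.0.0/12 (172.16.0.0 - 172.31.255.255)
  192.168.0.0/16 (192.168.0.0 - 192.168.255.255)
Private (in 172.16.0.0/12)


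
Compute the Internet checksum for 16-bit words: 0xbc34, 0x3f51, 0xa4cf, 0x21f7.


Sum all words (with carry folding):
+ 0xbc34 = 0xbc34
+ 0x3f51 = 0xfb85
+ 0xa4cf = 0xa055
+ 0x21f7 = 0xc24c
One's complement: ~0xc24c
Checksum = 0x3db3


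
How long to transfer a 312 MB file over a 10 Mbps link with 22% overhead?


Effective throughput = 10 * (1 - 22/100) = 7.8 Mbps
File size in Mb = 312 * 8 = 2496 Mb
Time = 2496 / 7.8
Time = 320.0 seconds


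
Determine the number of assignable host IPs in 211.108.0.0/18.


Host bits = 32 - 18 = 14
Total addresses = 2^14 = 16384
Usable = total - 2 (network and broadcast)
Usable hosts: 16382


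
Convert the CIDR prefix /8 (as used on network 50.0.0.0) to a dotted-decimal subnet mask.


/8 means 8 network bits, 24 host bits
Binary: 11111111000000000000000000000000
Mask: 255.0.0.0


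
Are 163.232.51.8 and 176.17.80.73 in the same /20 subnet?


Mask: 255.255.240.0
163.232.51.8 AND mask = 163.232.48.0
176.17.80.73 AND mask = 176.17.80.0
No, different subnets (163.232.48.0 vs 176.17.80.0)


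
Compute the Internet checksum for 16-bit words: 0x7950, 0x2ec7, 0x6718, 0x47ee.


Sum all words (with carry folding):
+ 0x7950 = 0x7950
+ 0x2ec7 = 0xa817
+ 0x6718 = 0x0f30
+ 0x47ee = 0x571e
One's complement: ~0x571e
Checksum = 0xa8e1


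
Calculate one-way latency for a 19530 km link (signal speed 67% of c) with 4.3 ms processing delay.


Speed = 0.67 * 3e5 km/s = 201000 km/s
Propagation delay = 19530 / 201000 = 0.0972 s = 97.1642 ms
Processing delay = 4.3 ms
Total one-way latency = 101.4642 ms


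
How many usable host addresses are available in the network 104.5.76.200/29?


Host bits = 32 - 29 = 3
Total addresses = 2^3 = 8
Usable = total - 2 (network and broadcast)
Usable hosts: 6


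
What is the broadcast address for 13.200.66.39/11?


Network: 13.192.0.0/11
Host bits = 21
Set all host bits to 1:
Broadcast: 13.223.255.255


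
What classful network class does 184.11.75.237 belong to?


First octet: 184
Binary: 10111000
10xxxxxx -> Class B (128-191)
Class B, default mask 255.255.0.0 (/16)


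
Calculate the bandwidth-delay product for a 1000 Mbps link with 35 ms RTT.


BDP = bandwidth * RTT
= 1000 Mbps * 35 ms
= 1000 * 1e6 * 35 / 1000 bits
= 35000000 bits
= 4375000 bytes
= 4272.4609 KB
BDP = 35000000 bits (4375000 bytes)


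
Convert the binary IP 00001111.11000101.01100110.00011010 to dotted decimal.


00001111 = 15
11000101 = 197
01100110 = 102
00011010 = 26
IP: 15.197.102.26


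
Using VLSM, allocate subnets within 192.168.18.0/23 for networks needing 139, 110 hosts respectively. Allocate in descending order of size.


139 hosts -> /24 (254 usable): 192.168.18.0/24
110 hosts -> /25 (126 usable): 192.168.19.0/25
Allocation: 192.168.18.0/24 (139 hosts, 254 usable); 192.168.19.0/25 (110 hosts, 126 usable)


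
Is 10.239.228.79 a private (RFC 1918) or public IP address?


RFC 1918 private ranges:
  10.0.0.0/8 (10.0.0.0 - 10.255.255.255)
  172.16.0.0/12 (172.16.0.0 - 172.31.255.255)
  192.168.0.0/16 (192.168.0.0 - 192.168.255.255)
Private (in 10.0.0.0/8)


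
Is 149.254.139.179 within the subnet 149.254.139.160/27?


Subnet network: 149.254.139.160
Test IP AND mask: 149.254.139.160
Yes, 149.254.139.179 is in 149.254.139.160/27


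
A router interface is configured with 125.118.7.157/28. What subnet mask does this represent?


/28 means 28 network bits, 4 host bits
Binary: 11111111111111111111111111110000
Mask: 255.255.255.240


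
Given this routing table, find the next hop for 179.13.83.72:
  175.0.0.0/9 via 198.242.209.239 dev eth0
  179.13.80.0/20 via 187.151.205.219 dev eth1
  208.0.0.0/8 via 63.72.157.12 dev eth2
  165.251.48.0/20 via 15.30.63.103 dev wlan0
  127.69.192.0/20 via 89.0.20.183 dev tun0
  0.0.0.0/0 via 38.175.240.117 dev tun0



Longest prefix match for 179.13.83.72:
  /9 175.0.0.0: no
  /20 179.13.80.0: MATCH
  /8 208.0.0.0: no
  /20 165.251.48.0: no
  /20 127.69.192.0: no
  /0 0.0.0.0: MATCH
Selected: next-hop 187.151.205.219 via eth1 (matched /20)


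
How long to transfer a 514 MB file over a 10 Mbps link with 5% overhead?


Effective throughput = 10 * (1 - 5/100) = 9.5 Mbps
File size in Mb = 514 * 8 = 4112 Mb
Time = 4112 / 9.5
Time = 432.8421 seconds


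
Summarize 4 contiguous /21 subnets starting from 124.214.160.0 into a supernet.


Original prefix: /21
Number of subnets: 4 = 2^2
New prefix = 21 - 2 = 19
Supernet: 124.214.160.0/19


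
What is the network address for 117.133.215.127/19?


IP:   01110101.10000101.11010111.01111111
Mask: 11111111.11111111.11100000.00000000
AND operation:
Net:  01110101.10000101.11000000.00000000
Network: 117.133.192.0/19


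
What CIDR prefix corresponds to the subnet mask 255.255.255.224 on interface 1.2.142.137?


Binary: 11111111.11111111.11111111.11100000
Count leading 1s
Prefix: /27


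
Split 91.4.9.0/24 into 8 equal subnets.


New prefix = 24 + 3 = 27
Each subnet has 32 addresses
  91.4.9.0/27
  91.4.9.32/27
  91.4.9.64/27
  91.4.9.96/27
  91.4.9.128/27
  91.4.9.160/27
  91.4.9.192/27
  91.4.9.224/27
Subnets: 91.4.9.0/27, 91.4.9.32/27, 91.4.9.64/27, 91.4.9.96/27, 91.4.9.128/27, 91.4.9.160/27, 91.4.9.192/27, 91.4.9.224/27


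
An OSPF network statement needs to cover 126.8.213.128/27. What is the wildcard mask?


Subnet mask: 255.255.255.224
Wildcard = 255.255.255.255 - subnet mask
255 - 255 = 0
255 - 255 = 0
255 - 255 = 0
255 - 224 = 31
Wildcard: 0.0.0.31


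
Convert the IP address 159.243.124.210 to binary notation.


159 = 10011111
243 = 11110011
124 = 01111100
210 = 11010010
Binary: 10011111.11110011.01111100.11010010


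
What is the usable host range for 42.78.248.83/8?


Network: 42.0.0.0
Broadcast: 42.255.255.255
First usable = network + 1
Last usable = broadcast - 1
Range: 42.0.0.1 to 42.255.255.254


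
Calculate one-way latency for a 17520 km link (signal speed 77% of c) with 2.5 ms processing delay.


Speed = 0.77 * 3e5 km/s = 231000 km/s
Propagation delay = 17520 / 231000 = 0.0758 s = 75.8442 ms
Processing delay = 2.5 ms
Total one-way latency = 78.3442 ms


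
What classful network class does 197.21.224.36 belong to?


First octet: 197
Binary: 11000101
110xxxxx -> Class C (192-223)
Class C, default mask 255.255.255.0 (/24)


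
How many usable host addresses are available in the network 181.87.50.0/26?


Host bits = 32 - 26 = 6
Total addresses = 2^6 = 64
Usable = total - 2 (network and broadcast)
Usable hosts: 62


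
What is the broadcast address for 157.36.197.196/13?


Network: 157.32.0.0/13
Host bits = 19
Set all host bits to 1:
Broadcast: 157.39.255.255


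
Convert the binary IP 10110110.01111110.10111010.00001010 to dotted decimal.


10110110 = 182
01111110 = 126
10111010 = 186
00001010 = 10
IP: 182.126.186.10


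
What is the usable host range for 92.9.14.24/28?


Network: 92.9.14.16
Broadcast: 92.9.14.31
First usable = network + 1
Last usable = broadcast - 1
Range: 92.9.14.17 to 92.9.14.30


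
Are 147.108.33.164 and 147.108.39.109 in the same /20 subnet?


Mask: 255.255.240.0
147.108.33.164 AND mask = 147.108.32.0
147.108.39.109 AND mask = 147.108.32.0
Yes, same subnet (147.108.32.0)


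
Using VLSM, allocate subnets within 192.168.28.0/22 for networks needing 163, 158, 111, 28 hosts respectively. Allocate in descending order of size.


163 hosts -> /24 (254 usable): 192.168.28.0/24
158 hosts -> /24 (254 usable): 192.168.29.0/24
111 hosts -> /25 (126 usable): 192.168.30.0/25
28 hosts -> /27 (30 usable): 192.168.30.128/27
Allocation: 192.168.28.0/24 (163 hosts, 254 usable); 192.168.29.0/24 (158 hosts, 254 usable); 192.168.30.0/25 (111 hosts, 126 usable); 192.168.30.128/27 (28 hosts, 30 usable)


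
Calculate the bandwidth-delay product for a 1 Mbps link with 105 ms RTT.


BDP = bandwidth * RTT
= 1 Mbps * 105 ms
= 1 * 1e6 * 105 / 1000 bits
= 105000 bits
= 13125 bytes
= 12.8174 KB
BDP = 105000 bits (13125 bytes)


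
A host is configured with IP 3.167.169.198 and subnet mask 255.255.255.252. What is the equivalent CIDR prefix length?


Binary: 11111111.11111111.11111111.11111100
Count leading 1s
Prefix: /30


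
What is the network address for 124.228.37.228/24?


IP:   01111100.11100100.00100101.11100100
Mask: 11111111.11111111.11111111.00000000
AND operation:
Net:  01111100.11100100.00100101.00000000
Network: 124.228.37.0/24


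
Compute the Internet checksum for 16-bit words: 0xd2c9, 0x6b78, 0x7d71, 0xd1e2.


Sum all words (with carry folding):
+ 0xd2c9 = 0xd2c9
+ 0x6b78 = 0x3e42
+ 0x7d71 = 0xbbb3
+ 0xd1e2 = 0x8d96
One's complement: ~0x8d96
Checksum = 0x7269


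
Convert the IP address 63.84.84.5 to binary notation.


63 = 00111111
84 = 01010100
84 = 01010100
5 = 00000101
Binary: 00111111.01010100.01010100.00000101


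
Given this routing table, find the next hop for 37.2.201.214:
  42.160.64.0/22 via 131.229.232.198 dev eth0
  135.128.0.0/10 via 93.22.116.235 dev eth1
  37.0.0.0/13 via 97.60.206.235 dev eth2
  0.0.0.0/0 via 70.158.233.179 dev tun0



Longest prefix match for 37.2.201.214:
  /22 42.160.64.0: no
  /10 135.128.0.0: no
  /13 37.0.0.0: MATCH
  /0 0.0.0.0: MATCH
Selected: next-hop 97.60.206.235 via eth2 (matched /13)


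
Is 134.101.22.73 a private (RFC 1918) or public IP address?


RFC 1918 private ranges:
  10.0.0.0/8 (10.0.0.0 - 10.255.255.255)
  172.16.0.0/12 (172.16.0.0 - 172.31.255.255)
  192.168.0.0/16 (192.168.0.0 - 192.168.255.255)
Public (not in any RFC 1918 range)


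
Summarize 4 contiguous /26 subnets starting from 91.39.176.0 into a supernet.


Original prefix: /26
Number of subnets: 4 = 2^2
New prefix = 26 - 2 = 24
Supernet: 91.39.176.0/24


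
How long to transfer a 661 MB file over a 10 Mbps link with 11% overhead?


Effective throughput = 10 * (1 - 11/100) = 8.9 Mbps
File size in Mb = 661 * 8 = 5288 Mb
Time = 5288 / 8.9
Time = 594.1573 seconds


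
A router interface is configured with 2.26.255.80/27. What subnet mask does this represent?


/27 means 27 network bits, 5 host bits
Binary: 11111111111111111111111111100000
Mask: 255.255.255.224


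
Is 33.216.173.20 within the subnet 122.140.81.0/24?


Subnet network: 122.140.81.0
Test IP AND mask: 33.216.173.0
No, 33.216.173.20 is not in 122.140.81.0/24


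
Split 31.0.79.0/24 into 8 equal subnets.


New prefix = 24 + 3 = 27
Each subnet has 32 addresses
  31.0.79.0/27
  31.0.79.32/27
  31.0.79.64/27
  31.0.79.96/27
  31.0.79.128/27
  31.0.79.160/27
  31.0.79.192/27
  31.0.79.224/27
Subnets: 31.0.79.0/27, 31.0.79.32/27, 31.0.79.64/27, 31.0.79.96/27, 31.0.79.128/27, 31.0.79.160/27, 31.0.79.192/27, 31.0.79.224/27


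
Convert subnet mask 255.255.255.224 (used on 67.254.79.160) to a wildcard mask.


Subnet mask: 255.255.255.224
Wildcard = 255.255.255.255 - subnet mask
255 - 255 = 0
255 - 255 = 0
255 - 255 = 0
255 - 224 = 31
Wildcard: 0.0.0.31


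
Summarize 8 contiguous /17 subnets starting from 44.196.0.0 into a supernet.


Original prefix: /17
Number of subnets: 8 = 2^3
New prefix = 17 - 3 = 14
Supernet: 44.196.0.0/14


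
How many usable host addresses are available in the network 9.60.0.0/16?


Host bits = 32 - 16 = 16
Total addresses = 2^16 = 65536
Usable = total - 2 (network and broadcast)
Usable hosts: 65534


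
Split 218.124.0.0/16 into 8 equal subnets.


New prefix = 16 + 3 = 19
Each subnet has 8192 addresses
  218.124.0.0/19
  218.124.32.0/19
  218.124.64.0/19
  218.124.96.0/19
  218.124.128.0/19
  218.124.160.0/19
  218.124.192.0/19
  218.124.224.0/19
Subnets: 218.124.0.0/19, 218.124.32.0/19, 218.124.64.0/19, 218.124.96.0/19, 218.124.128.0/19, 218.124.160.0/19, 218.124.192.0/19, 218.124.224.0/19


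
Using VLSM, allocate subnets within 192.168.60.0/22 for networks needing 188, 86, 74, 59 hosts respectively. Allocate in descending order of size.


188 hosts -> /24 (254 usable): 192.168.60.0/24
86 hosts -> /25 (126 usable): 192.168.61.0/25
74 hosts -> /25 (126 usable): 192.168.61.128/25
59 hosts -> /26 (62 usable): 192.168.62.0/26
Allocation: 192.168.60.0/24 (188 hosts, 254 usable); 192.168.61.0/25 (86 hosts, 126 usable); 192.168.61.128/25 (74 hosts, 126 usable); 192.168.62.0/26 (59 hosts, 62 usable)


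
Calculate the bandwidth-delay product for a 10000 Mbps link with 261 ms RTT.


BDP = bandwidth * RTT
= 10000 Mbps * 261 ms
= 10000 * 1e6 * 261 / 1000 bits
= 2610000000 bits
= 326250000 bytes
= 318603.5156 KB
BDP = 2610000000 bits (326250000 bytes)


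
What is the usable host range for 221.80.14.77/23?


Network: 221.80.14.0
Broadcast: 221.80.15.255
First usable = network + 1
Last usable = broadcast - 1
Range: 221.80.14.1 to 221.80.15.254


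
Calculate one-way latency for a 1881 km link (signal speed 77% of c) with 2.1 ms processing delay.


Speed = 0.77 * 3e5 km/s = 231000 km/s
Propagation delay = 1881 / 231000 = 0.0081 s = 8.1429 ms
Processing delay = 2.1 ms
Total one-way latency = 10.2429 ms


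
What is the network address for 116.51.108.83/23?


IP:   01110100.00110011.01101100.01010011
Mask: 11111111.11111111.11111110.00000000
AND operation:
Net:  01110100.00110011.01101100.00000000
Network: 116.51.108.0/23


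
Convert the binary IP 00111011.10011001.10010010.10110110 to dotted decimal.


00111011 = 59
10011001 = 153
10010010 = 146
10110110 = 182
IP: 59.153.146.182


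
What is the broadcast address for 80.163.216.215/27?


Network: 80.163.216.192/27
Host bits = 5
Set all host bits to 1:
Broadcast: 80.163.216.223


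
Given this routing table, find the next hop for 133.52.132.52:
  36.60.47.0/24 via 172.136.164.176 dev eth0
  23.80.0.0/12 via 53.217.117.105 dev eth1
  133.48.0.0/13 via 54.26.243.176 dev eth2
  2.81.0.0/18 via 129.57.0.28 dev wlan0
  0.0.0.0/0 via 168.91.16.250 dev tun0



Longest prefix match for 133.52.132.52:
  /24 36.60.47.0: no
  /12 23.80.0.0: no
  /13 133.48.0.0: MATCH
  /18 2.81.0.0: no
  /0 0.0.0.0: MATCH
Selected: next-hop 54.26.243.176 via eth2 (matched /13)


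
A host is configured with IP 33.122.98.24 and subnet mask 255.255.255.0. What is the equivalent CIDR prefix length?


Binary: 11111111.11111111.11111111.00000000
Count leading 1s
Prefix: /24


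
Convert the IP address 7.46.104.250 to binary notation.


7 = 00000111
46 = 00101110
104 = 01101000
250 = 11111010
Binary: 00000111.00101110.01101000.11111010


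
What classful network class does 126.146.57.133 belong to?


First octet: 126
Binary: 01111110
0xxxxxxx -> Class A (1-126)
Class A, default mask 255.0.0.0 (/8)


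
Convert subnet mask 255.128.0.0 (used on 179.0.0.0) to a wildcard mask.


Subnet mask: 255.128.0.0
Wildcard = 255.255.255.255 - subnet mask
255 - 255 = 0
255 - 128 = 127
255 - 0 = 255
255 - 0 = 255
Wildcard: 0.127.255.255


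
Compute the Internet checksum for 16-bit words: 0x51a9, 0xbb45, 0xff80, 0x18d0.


Sum all words (with carry folding):
+ 0x51a9 = 0x51a9
+ 0xbb45 = 0x0cef
+ 0xff80 = 0x0c70
+ 0x18d0 = 0x2540
One's complement: ~0x2540
Checksum = 0xdabf


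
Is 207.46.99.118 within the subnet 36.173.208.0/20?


Subnet network: 36.173.208.0
Test IP AND mask: 207.46.96.0
No, 207.46.99.118 is not in 36.173.208.0/20


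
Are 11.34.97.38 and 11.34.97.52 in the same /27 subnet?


Mask: 255.255.255.224
11.34.97.38 AND mask = 11.34.97.32
11.34.97.52 AND mask = 11.34.97.32
Yes, same subnet (11.34.97.32)


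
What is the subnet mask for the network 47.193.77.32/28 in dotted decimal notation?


/28 means 28 network bits, 4 host bits
Binary: 11111111111111111111111111110000
Mask: 255.255.255.240


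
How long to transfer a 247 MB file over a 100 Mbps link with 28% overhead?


Effective throughput = 100 * (1 - 28/100) = 72 Mbps
File size in Mb = 247 * 8 = 1976 Mb
Time = 1976 / 72
Time = 27.4444 seconds


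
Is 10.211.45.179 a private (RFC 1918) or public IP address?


RFC 1918 private ranges:
  10.0.0.0/8 (10.0.0.0 - 10.255.255.255)
  172.16.0.0/12 (172.16.0.0 - 172.31.255.255)
  192.168.0.0/16 (192.168.0.0 - 192.168.255.255)
Private (in 10.0.0.0/8)


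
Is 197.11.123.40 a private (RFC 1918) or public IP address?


RFC 1918 private ranges:
  10.0.0.0/8 (10.0.0.0 - 10.255.255.255)
  172.16.0.0/12 (172.16.0.0 - 172.31.255.255)
  192.168.0.0/16 (192.168.0.0 - 192.168.255.255)
Public (not in any RFC 1918 range)


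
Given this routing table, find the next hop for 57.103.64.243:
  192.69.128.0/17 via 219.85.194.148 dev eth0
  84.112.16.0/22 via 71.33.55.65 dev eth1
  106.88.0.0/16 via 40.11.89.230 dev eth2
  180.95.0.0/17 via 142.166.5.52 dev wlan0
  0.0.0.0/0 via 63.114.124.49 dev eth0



Longest prefix match for 57.103.64.243:
  /17 192.69.128.0: no
  /22 84.112.16.0: no
  /16 106.88.0.0: no
  /17 180.95.0.0: no
  /0 0.0.0.0: MATCH
Selected: next-hop 63.114.124.49 via eth0 (matched /0)


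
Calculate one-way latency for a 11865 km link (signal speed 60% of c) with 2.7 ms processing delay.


Speed = 0.6 * 3e5 km/s = 180000 km/s
Propagation delay = 11865 / 180000 = 0.0659 s = 65.9167 ms
Processing delay = 2.7 ms
Total one-way latency = 68.6167 ms


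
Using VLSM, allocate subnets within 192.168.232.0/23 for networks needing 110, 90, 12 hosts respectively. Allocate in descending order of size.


110 hosts -> /25 (126 usable): 192.168.232.0/25
90 hosts -> /25 (126 usable): 192.168.232.128/25
12 hosts -> /28 (14 usable): 192.168.233.0/28
Allocation: 192.168.232.0/25 (110 hosts, 126 usable); 192.168.232.128/25 (90 hosts, 126 usable); 192.168.233.0/28 (12 hosts, 14 usable)


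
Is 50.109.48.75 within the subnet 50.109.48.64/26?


Subnet network: 50.109.48.64
Test IP AND mask: 50.109.48.64
Yes, 50.109.48.75 is in 50.109.48.64/26


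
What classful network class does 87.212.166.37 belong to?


First octet: 87
Binary: 01010111
0xxxxxxx -> Class A (1-126)
Class A, default mask 255.0.0.0 (/8)


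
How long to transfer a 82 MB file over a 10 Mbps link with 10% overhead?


Effective throughput = 10 * (1 - 10/100) = 9 Mbps
File size in Mb = 82 * 8 = 656 Mb
Time = 656 / 9
Time = 72.8889 seconds


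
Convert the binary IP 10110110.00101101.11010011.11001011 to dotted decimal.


10110110 = 182
00101101 = 45
11010011 = 211
11001011 = 203
IP: 182.45.211.203


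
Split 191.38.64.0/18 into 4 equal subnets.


New prefix = 18 + 2 = 20
Each subnet has 4096 addresses
  191.38.64.0/20
  191.38.80.0/20
  191.38.96.0/20
  191.38.112.0/20
Subnets: 191.38.64.0/20, 191.38.80.0/20, 191.38.96.0/20, 191.38.112.0/20


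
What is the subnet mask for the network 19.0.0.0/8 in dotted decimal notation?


/8 means 8 network bits, 24 host bits
Binary: 11111111000000000000000000000000
Mask: 255.0.0.0


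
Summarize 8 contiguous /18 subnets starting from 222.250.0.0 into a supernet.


Original prefix: /18
Number of subnets: 8 = 2^3
New prefix = 18 - 3 = 15
Supernet: 222.250.0.0/15


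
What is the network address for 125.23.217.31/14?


IP:   01111101.00010111.11011001.00011111
Mask: 11111111.11111100.00000000.00000000
AND operation:
Net:  01111101.00010100.00000000.00000000
Network: 125.20.0.0/14


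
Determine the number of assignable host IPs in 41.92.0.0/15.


Host bits = 32 - 15 = 17
Total addresses = 2^17 = 131072
Usable = total - 2 (network and broadcast)
Usable hosts: 131070


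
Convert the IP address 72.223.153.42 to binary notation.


72 = 01001000
223 = 11011111
153 = 10011001
42 = 00101010
Binary: 01001000.11011111.10011001.00101010


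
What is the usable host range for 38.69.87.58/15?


Network: 38.68.0.0
Broadcast: 38.69.255.255
First usable = network + 1
Last usable = broadcast - 1
Range: 38.68.0.1 to 38.69.255.254


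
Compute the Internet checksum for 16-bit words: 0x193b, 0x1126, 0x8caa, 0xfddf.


Sum all words (with carry folding):
+ 0x193b = 0x193b
+ 0x1126 = 0x2a61
+ 0x8caa = 0xb70b
+ 0xfddf = 0xb4eb
One's complement: ~0xb4eb
Checksum = 0x4b14


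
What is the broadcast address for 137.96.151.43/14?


Network: 137.96.0.0/14
Host bits = 18
Set all host bits to 1:
Broadcast: 137.99.255.255


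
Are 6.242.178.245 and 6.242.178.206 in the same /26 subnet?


Mask: 255.255.255.192
6.242.178.245 AND mask = 6.242.178.192
6.242.178.206 AND mask = 6.242.178.192
Yes, same subnet (6.242.178.192)


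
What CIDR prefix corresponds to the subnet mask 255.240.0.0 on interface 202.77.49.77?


Binary: 11111111.11110000.00000000.00000000
Count leading 1s
Prefix: /12


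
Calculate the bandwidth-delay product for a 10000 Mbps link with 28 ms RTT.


BDP = bandwidth * RTT
= 10000 Mbps * 28 ms
= 10000 * 1e6 * 28 / 1000 bits
= 280000000 bits
= 35000000 bytes
= 34179.6875 KB
BDP = 280000000 bits (35000000 bytes)


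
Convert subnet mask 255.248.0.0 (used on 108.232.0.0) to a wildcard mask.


Subnet mask: 255.248.0.0
Wildcard = 255.255.255.255 - subnet mask
255 - 255 = 0
255 - 248 = 7
255 - 0 = 255
255 - 0 = 255
Wildcard: 0.7.255.255


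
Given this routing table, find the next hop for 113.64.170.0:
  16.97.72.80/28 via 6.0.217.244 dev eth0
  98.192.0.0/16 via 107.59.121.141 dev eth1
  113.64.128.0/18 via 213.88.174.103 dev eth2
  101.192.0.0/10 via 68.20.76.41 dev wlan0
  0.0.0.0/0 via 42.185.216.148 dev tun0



Longest prefix match for 113.64.170.0:
  /28 16.97.72.80: no
  /16 98.192.0.0: no
  /18 113.64.128.0: MATCH
  /10 101.192.0.0: no
  /0 0.0.0.0: MATCH
Selected: next-hop 213.88.174.103 via eth2 (matched /18)


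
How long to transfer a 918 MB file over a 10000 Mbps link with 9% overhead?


Effective throughput = 10000 * (1 - 9/100) = 9100 Mbps
File size in Mb = 918 * 8 = 7344 Mb
Time = 7344 / 9100
Time = 0.807 seconds


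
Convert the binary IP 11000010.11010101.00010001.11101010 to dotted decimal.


11000010 = 194
11010101 = 213
00010001 = 17
11101010 = 234
IP: 194.213.17.234


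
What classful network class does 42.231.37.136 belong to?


First octet: 42
Binary: 00101010
0xxxxxxx -> Class A (1-126)
Class A, default mask 255.0.0.0 (/8)


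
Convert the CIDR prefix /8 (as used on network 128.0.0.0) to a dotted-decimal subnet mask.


/8 means 8 network bits, 24 host bits
Binary: 11111111000000000000000000000000
Mask: 255.0.0.0
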